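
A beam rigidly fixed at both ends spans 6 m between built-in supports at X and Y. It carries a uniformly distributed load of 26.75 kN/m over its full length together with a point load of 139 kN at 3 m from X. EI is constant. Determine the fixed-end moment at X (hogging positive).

M_X = 184.5 kN·m

Take the two fixed-end moments M_X, M_Y as redundants; the released structure is the simple span XY.
Simple-span end rotations at X and Y under the given loads:
  at X: UDL 26.75: wL³/(24EI) = 240.8/EI
  at Y: UDL 26.75: wL³/(24EI) = 240.8/EI
  at X: point load 139 at a = 3: Pab(L + b)/(6LEI) = 312.8/EI
  at Y: point load 139 at a = 3: Pab(L + a)/(6LEI) = 312.8/EI
  θ_X0 = 553.5/EI,  θ_Y0 = 553.5/EI
Flexibility coefficients: a unit moment at one end gives L/(3EI) there and L/(6EI) at the far end, so f₁₁ = f₂₂ = 2/EI and f₁₂ = f₂₁ = 1/EI.
Compatibility — zero rotation at each built-in end:
  2 M_X + 1 M_Y = 553.5
  1 M_X + 2 M_Y = 553.5
Solving the pair gives M_X = 184.5 kN·m and M_Y = 184.5 kN·m (hogging).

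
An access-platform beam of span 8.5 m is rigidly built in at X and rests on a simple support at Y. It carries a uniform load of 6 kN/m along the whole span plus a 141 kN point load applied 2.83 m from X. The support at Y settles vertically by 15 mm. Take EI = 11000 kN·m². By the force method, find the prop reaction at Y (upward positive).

R_Y = 39.16 kN

Remove the prop at Y; the released (primary) structure is a cantilever built in at X.
Primary-structure tip deflection at Y by superposition:
  UDL 6: wL⁴/(8EI) = 3915/EI
  point load 141 at a = 2.83: Pa²(3L − a)/(6EI) = 4267/EI
  δ_0 = 8182/EI
Tip deflection under a unit load at Y: L³/(3EI) = 204.7/EI.
With EI = 11000 kN·m²: δ_0 = 0.7438 m and δ_{YY} = 0.01861 m/kN.
Compatibility — the beam at Y must follow the support down by 0.015 m: δ_0 − R_Y·δ_{YY} = 0.015, so R_Y = (0.7438 − 0.015)/0.01861 = 39.16 kN.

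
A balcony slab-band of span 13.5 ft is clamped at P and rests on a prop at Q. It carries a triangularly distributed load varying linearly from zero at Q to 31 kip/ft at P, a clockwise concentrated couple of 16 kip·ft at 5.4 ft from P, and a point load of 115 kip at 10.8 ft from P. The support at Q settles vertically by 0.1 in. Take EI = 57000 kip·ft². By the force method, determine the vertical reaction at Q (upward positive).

Remove the prop at Q; the released (primary) structure is a cantilever built in at P.
Downward deflection at the released point Q due to the loads:
  triangular load, peak 31 at the fixed end: w₀L⁴/(30EI) = 34322/EI
  clockwise couple 16 at a = 5.4: M₀a(2L − a)/(2EI) = 933.1/EI
  point load 115 at a = 10.8: Pa²(3L − a)/(6EI) = 66397/EI
  δ_0 = 101653/EI
Tip deflection under a unit load at Q: L³/(3EI) = 820.1/EI.
With EI = 57000 kip·ft²: δ_0 = 1.7834 ft and δ_{QQ} = 0.014388 ft/kip.
Compatibility — the beam at Q must follow the support down by 0.008333 ft: δ_0 − R_Q·δ_{QQ} = 0.008333, so R_Q = (1.7834 − 0.008333)/0.014388 = 123.4 kip.

R_Q = 123.4 kip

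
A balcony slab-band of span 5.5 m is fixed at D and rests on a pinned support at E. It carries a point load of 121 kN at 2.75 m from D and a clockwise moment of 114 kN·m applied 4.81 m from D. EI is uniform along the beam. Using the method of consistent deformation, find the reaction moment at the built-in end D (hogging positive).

Choose R_E as the redundant. The primary structure is the cantilever fixed at D.
Free-end deflection of the primary structure under the applied loading (downward +):
  point load 121 at a = 2.75: Pa²(3L − a)/(6EI) = 2097/EI
  clockwise couple 114 at a = 4.81: M₀a(2L − a)/(2EI) = 1697/EI
  δ_0 = 3794/EI
Tip deflection under a unit load at E: L³/(3EI) = 55.46/EI.
The prop prevents deflection at E: R_E = δ_0/δ_{EE} = 3794/55.46 = 68.41 kN.
Moment equilibrium about D: M_D = Σ(load moments about D) − R_E·L = 446.8 − 68.41×5.5 = 70.47 kN·m.

M_D = 70.47 kN·m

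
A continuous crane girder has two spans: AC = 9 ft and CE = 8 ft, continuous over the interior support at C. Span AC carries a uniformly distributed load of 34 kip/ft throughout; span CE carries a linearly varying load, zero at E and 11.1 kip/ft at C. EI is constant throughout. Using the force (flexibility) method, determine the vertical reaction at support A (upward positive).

R_A = 130.3 kip

Take M_C as the redundant. Released structure: two simple spans AC and CE with a hinge at C.
Rotations at C on the released spans (each span's end-slope, ×1/EI):
  span AC: UDL 34: wL³/(24EI) = 1033/EI
  span CE: triangular load, peak 11.1: w₀L³/(45EI) = 126.3/EI
  relative rotation θ_0 = (1033 + 126.3)/EI = 1159/EI
A unit hogging moment at C produces rotation L₁/(3EI) + L₂/(3EI) = 5.667/EI.
Compatibility: M_C·(L₁+L₂)/(3EI) = θ_0, giving M_C = 204.5 kip·ft (hogging).
Span AC, ΣM about A with M_C applied at C: R_C^{AC}·9 = 1377 + 204.5, so R_C^{AC} = 175.7 kip and R_A = 306 − 175.7 = 130.3 kip.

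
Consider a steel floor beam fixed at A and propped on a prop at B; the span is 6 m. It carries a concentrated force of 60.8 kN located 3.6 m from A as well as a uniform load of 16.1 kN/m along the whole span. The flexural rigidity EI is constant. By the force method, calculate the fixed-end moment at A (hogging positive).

Take the reaction at B as the redundant and release it; the primary structure is a cantilever fixed at A.
Deflection at B on the released cantilever, summing each load's contribution:
  point load 60.8 at a = 3.6: Pa²(3L − a)/(6EI) = 1891/EI
  UDL 16.1: wL⁴/(8EI) = 2608/EI
  δ_0 = 4499/EI
Tip deflection under a unit load at B: L³/(3EI) = 72/EI.
The prop prevents deflection at B: R_B = δ_0/δ_{BB} = 4499/72 = 62.49 kN.
Moment equilibrium about A: M_A = Σ(load moments about A) − R_B·L = 508.7 − 62.49×6 = 133.7 kN·m.

M_A = 133.7 kN·m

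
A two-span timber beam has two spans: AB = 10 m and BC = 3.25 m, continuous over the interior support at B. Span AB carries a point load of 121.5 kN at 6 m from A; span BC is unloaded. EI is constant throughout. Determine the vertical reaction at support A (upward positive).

R_A = 30.99 kN

Release continuity at B by inserting a hinge; the redundant is the internal moment M_B. The primary structure is two simply-supported spans AB and BC.
End slopes at the hinge B, treating each span as simply supported:
  span AB: point load 121.5 at a = 6: Pab(L + a)/(6LEI) = 777.6/EI
  relative rotation θ_0 = (777.6 + 0)/EI = 777.6/EI
A unit hogging moment at B produces rotation L₁/(3EI) + L₂/(3EI) = 4.417/EI.
Compatibility: M_B·(L₁+L₂)/(3EI) = θ_0, giving M_B = 176.1 kN·m (hogging).
Span AB, ΣM about A with M_B applied at B: R_B^{AB}·10 = 729 + 176.1, so R_B^{AB} = 90.51 kN and R_A = 121.5 − 90.51 = 30.99 kN.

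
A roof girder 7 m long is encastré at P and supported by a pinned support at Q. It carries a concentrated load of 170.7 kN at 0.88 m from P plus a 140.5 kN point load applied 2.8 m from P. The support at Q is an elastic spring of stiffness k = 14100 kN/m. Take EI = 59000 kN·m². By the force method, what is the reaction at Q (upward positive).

Choose R_Q as the redundant. The primary structure is the cantilever fixed at P.
Downward deflection at the released point Q due to the loads:
  point load 170.7 at a = 0.88: Pa²(3L − a)/(6EI) = 443.3/EI
  point load 140.5 at a = 2.8: Pa²(3L − a)/(6EI) = 3341/EI
  δ_0 = 3785/EI
Tip deflection under a unit load at Q: L³/(3EI) = 114.3/EI.
With EI = 59000 kN·m²: δ_0 = 0.064145 m and δ_{QQ} = 0.001938 m/kN.
Compatibility — the spring shortens by R_Q/k under the reaction it provides: δ_0 − R_Q·δ_{QQ} = R_Q/k. With 1/k = 0.000071 m/kN, R_Q = δ_0 / (δ_{QQ} + 1/k) = 0.064145 / (0.001938 + 0.000071) = 31.93 kN.

R_Q = 31.93 kN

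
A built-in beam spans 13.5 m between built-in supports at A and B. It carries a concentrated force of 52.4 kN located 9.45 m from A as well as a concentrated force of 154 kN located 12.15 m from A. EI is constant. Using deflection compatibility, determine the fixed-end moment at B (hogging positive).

M_B = 272.4 kN·m

Take the two fixed-end moments M_A, M_B as redundants; the released structure is the simple span AB.
On the primary (simply-supported) span, the end slopes from the loading are:
  at A: point load 52.4 at a = 9.45: Pab(L + b)/(6LEI) = 434.5/EI
  at B: point load 52.4 at a = 9.45: Pab(L + a)/(6LEI) = 568.2/EI
  at A: point load 154 at a = 12.15: Pab(L + b)/(6LEI) = 463.1/EI
  at B: point load 154 at a = 12.15: Pab(L + a)/(6LEI) = 799.9/EI
  θ_A0 = 897.6/EI,  θ_B0 = 1368/EI
Flexibility coefficients: a unit moment at one end gives L/(3EI) there and L/(6EI) at the far end, so f₁₁ = f₂₂ = 4.5/EI and f₁₂ = f₂₁ = 2.25/EI.
Compatibility — zero rotation at each built-in end:
  4.5 M_A + 2.25 M_B = 897.6
  2.25 M_A + 4.5 M_B = 1368
Solving the pair gives M_A = 63.28 kN·m and M_B = 272.4 kN·m (hogging).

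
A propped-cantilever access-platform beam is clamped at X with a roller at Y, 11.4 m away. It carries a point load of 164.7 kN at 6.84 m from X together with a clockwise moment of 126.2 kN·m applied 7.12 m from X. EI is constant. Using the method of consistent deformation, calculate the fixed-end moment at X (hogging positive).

M_X = 279 kN·m

Remove the prop at Y; the released (primary) structure is a cantilever built in at X.
Primary-structure tip deflection at Y by superposition:
  point load 164.7 at a = 6.84: Pa²(3L − a)/(6EI) = 35137/EI
  clockwise couple 126.2 at a = 7.12: M₀a(2L − a)/(2EI) = 7045/EI
  δ_0 = 42182/EI
Tip deflection under a unit load at Y: L³/(3EI) = 493.8/EI.
Compatibility at Y: δ_0 − R_Y·δ_{YY} = 0, so R_Y = 42182/493.8 = 85.42 kN.
Moment equilibrium about X: M_X = Σ(load moments about X) − R_Y·L = 1253 − 85.42×11.4 = 279 kN·m.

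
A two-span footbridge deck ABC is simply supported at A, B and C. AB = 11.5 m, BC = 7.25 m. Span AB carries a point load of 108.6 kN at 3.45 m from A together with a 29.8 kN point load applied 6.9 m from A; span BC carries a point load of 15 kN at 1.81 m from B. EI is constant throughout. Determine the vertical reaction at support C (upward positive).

Release continuity at B by inserting a hinge; the redundant is the internal moment M_B. The primary structure is two simply-supported spans AB and BC.
Discontinuity in slope at B on the released structure — sum the simple-span end rotations:
  span AB: point load 108.6 at a = 3.45: Pab(L + a)/(6LEI) = 653.5/EI
  span AB: point load 29.8 at a = 6.9: Pab(L + a)/(6LEI) = 252.2/EI
  span BC: point load 15 at a = 1.81: Pab(L + b)/(6LEI) = 43.09/EI
  relative rotation θ_0 = (905.7 + 43.09)/EI = 948.8/EI
A unit hogging moment at B produces rotation L₁/(3EI) + L₂/(3EI) = 6.25/EI.
Compatibility: M_B·(L₁+L₂)/(3EI) = θ_0, giving M_B = 151.8 kN·m (hogging).
Span BC, ΣM about C: R_B^{BC}·7.25 = 81.6 + 151.8, so R_B^{BC} = 32.19 kN and R_C = 15 − 32.19 = -17.19 kN.

R_C = -17.19 kN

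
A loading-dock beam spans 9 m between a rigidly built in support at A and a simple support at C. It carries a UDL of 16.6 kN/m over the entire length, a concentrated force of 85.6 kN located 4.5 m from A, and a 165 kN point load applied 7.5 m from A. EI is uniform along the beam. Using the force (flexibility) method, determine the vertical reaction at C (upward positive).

Choose R_C as the redundant. The primary structure is the cantilever fixed at A.
Primary-structure tip deflection at C by superposition:
  UDL 16.6: wL⁴/(8EI) = 13614/EI
  point load 85.6 at a = 4.5: Pa²(3L − a)/(6EI) = 6500/EI
  point load 165 at a = 7.5: Pa²(3L − a)/(6EI) = 30164/EI
  δ_0 = 50278/EI
Tip deflection under a unit load at C: L³/(3EI) = 243/EI.
Compatibility at C: δ_0 − R_C·δ_{CC} = 0, so R_C = 50278/243 = 206.9 kN.

R_C = 206.9 kN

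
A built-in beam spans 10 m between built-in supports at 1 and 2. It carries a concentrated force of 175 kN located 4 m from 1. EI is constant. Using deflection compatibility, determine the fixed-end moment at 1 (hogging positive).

Release both end moments; the primary structure is a simply-supported span 12 with redundants M_1 and M_2.
Simple-span end rotations at 1 and 2 under the given loads:
  at 1: point load 175 at a = 4: Pab(L + b)/(6LEI) = 1120/EI
  at 2: point load 175 at a = 4: Pab(L + a)/(6LEI) = 980/EI
  θ_10 = 1120/EI,  θ_20 = 980/EI
Flexibility coefficients: a unit moment at one end gives L/(3EI) there and L/(6EI) at the far end, so f₁₁ = f₂₂ = 3.333/EI and f₁₂ = f₂₁ = 1.667/EI.
Compatibility — zero rotation at each built-in end:
  3.333 M_1 + 1.667 M_2 = 1120
  1.667 M_1 + 3.333 M_2 = 980
Solving the pair gives M_1 = 252 kN·m and M_2 = 168 kN·m (hogging).

M_1 = 252 kN·m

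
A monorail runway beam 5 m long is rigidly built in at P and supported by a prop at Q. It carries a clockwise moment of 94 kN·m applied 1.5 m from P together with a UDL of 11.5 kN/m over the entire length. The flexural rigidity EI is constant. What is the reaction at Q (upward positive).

Release the roller at Q. Primary structure: cantilever fixed at P.
Primary-structure tip deflection at Q by superposition:
  clockwise couple 94 at a = 1.5: M₀a(2L − a)/(2EI) = 599.2/EI
  UDL 11.5: wL⁴/(8EI) = 898.4/EI
  δ_0 = 1498/EI
Flexibility coefficient — unit upward force at Q: δ_{QQ} = L³/(3EI) = 41.67/EI.
The prop prevents deflection at Q: R_Q = δ_0/δ_{QQ} = 1498/41.67 = 35.94 kN.

R_Q = 35.94 kN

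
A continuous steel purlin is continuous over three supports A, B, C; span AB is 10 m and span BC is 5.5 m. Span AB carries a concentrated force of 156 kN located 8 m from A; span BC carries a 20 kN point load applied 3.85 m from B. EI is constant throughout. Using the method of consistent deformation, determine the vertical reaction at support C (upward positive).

R_C = -13.32 kN

Release continuity at B by inserting a hinge; the redundant is the internal moment M_B. The primary structure is two simply-supported spans AB and BC.
End slopes at the hinge B, treating each span as simply supported:
  span AB: point load 156 at a = 8: Pab(L + a)/(6LEI) = 748.8/EI
  span BC: point load 20 at a = 3.85: Pab(L + b)/(6LEI) = 27.53/EI
  relative rotation θ_0 = (748.8 + 27.53)/EI = 776.3/EI
A unit hogging moment at B produces rotation L₁/(3EI) + L₂/(3EI) = 5.167/EI.
Compatibility: M_B·(L₁+L₂)/(3EI) = θ_0, giving M_B = 150.3 kN·m (hogging).
Span BC, ΣM about C: R_B^{BC}·5.5 = 33 + 150.3, so R_B^{BC} = 33.32 kN and R_C = 20 − 33.32 = -13.32 kN.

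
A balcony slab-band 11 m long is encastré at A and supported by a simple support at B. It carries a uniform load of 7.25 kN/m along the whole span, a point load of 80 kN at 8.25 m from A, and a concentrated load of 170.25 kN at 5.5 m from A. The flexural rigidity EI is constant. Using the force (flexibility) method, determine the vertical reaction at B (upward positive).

R_B = 133.7 kN

Remove the prop at B; the released (primary) structure is a cantilever built in at A.
Primary-structure tip deflection at B by superposition:
  UDL 7.25: wL⁴/(8EI) = 13268/EI
  point load 80 at a = 8.25: Pa²(3L − a)/(6EI) = 22461/EI
  point load 170.25 at a = 5.5: Pa²(3L − a)/(6EI) = 23604/EI
  δ_0 = 59333/EI
Flexibility coefficient — unit upward force at B: δ_{BB} = L³/(3EI) = 443.7/EI.
The prop prevents deflection at B: R_B = δ_0/δ_{BB} = 59333/443.7 = 133.7 kN.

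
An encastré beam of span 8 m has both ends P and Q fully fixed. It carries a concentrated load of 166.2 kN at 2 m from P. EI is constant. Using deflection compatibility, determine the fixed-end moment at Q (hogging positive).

Take the two fixed-end moments M_P, M_Q as redundants; the released structure is the simple span PQ.
On the primary (simply-supported) span, the end slopes from the loading are:
  at P: point load 166.2 at a = 2: Pab(L + b)/(6LEI) = 581.7/EI
  at Q: point load 166.2 at a = 2: Pab(L + a)/(6LEI) = 415.5/EI
  θ_P0 = 581.7/EI,  θ_Q0 = 415.5/EI
Flexibility coefficients: a unit moment at one end gives L/(3EI) there and L/(6EI) at the far end, so f₁₁ = f₂₂ = 2.667/EI and f₁₂ = f₂₁ = 1.333/EI.
Compatibility — zero rotation at each built-in end:
  2.667 M_P + 1.333 M_Q = 581.7
  1.333 M_P + 2.667 M_Q = 415.5
Solving the pair gives M_P = 187 kN·m and M_Q = 62.33 kN·m (hogging).

M_Q = 62.33 kN·m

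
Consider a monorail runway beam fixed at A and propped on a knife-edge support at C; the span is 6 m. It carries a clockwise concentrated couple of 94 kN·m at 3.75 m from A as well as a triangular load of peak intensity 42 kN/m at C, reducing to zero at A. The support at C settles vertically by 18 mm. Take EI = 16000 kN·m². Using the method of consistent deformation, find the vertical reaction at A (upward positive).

R_A = 40.5 kN

Remove the prop at C; the released (primary) structure is a cantilever built in at A.
Downward deflection at the released point C due to the loads:
  clockwise couple 94 at a = 3.75: M₀a(2L − a)/(2EI) = 1454/EI
  triangular load, peak 42 at the free end: 11w₀L⁴/(120EI) = 4990/EI
  δ_0 = 6444/EI
Flexibility coefficient — unit upward force at C: δ_{CC} = L³/(3EI) = 72/EI.
With EI = 16000 kN·m²: δ_0 = 0.40273 m and δ_{CC} = 0.0045 m/kN.
Compatibility — the beam at C must follow the support down by 0.018 m: δ_0 − R_C·δ_{CC} = 0.018, so R_C = (0.40273 − 0.018)/0.0045 = 85.5 kN.
Vertical equilibrium: R_A = ΣP − R_C = 126 − 85.5 = 40.5 kN.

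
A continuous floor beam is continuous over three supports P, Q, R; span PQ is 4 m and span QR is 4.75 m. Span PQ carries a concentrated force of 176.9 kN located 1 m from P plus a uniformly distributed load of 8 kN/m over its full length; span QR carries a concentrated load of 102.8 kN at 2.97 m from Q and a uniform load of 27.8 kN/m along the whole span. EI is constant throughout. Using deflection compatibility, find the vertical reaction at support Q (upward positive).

Release continuity at Q by inserting a hinge; the redundant is the internal moment M_Q. The primary structure is two simply-supported spans PQ and QR.
Rotations at Q on the released spans (each span's end-slope, ×1/EI):
  span PQ: point load 176.9 at a = 1: Pab(L + a)/(6LEI) = 110.6/EI
  span PQ: UDL 8: wL³/(24EI) = 21.33/EI
  span QR: point load 102.8 at a = 2.97: Pab(L + b)/(6LEI) = 124.5/EI
  span QR: UDL 27.8: wL³/(24EI) = 124.1/EI
  relative rotation θ_0 = (131.9 + 248.7)/EI = 380.6/EI
A unit hogging moment at Q produces rotation L₁/(3EI) + L₂/(3EI) = 2.917/EI.
Slope continuity at Q: θ_0 = M_Q·2.917/EI, so M_Q = 380.6/2.917 = 130.5 kN·m (hogging).
Span PQ, ΣM about P with M_Q applied at Q: R_Q^{PQ}·4 = 240.9 + 130.5, so R_Q^{PQ} = 92.84 kN and R_P = 208.9 − 92.84 = 116.1 kN.
Span QR, ΣM about R: R_Q^{QR}·4.75 = 496.6 + 130.5, so R_Q^{QR} = 132 kN and R_R = 234.8 − 132 = 102.8 kN.
R_Q = 92.84 + 132 = 224.9 kN.

R_Q = 224.9 kN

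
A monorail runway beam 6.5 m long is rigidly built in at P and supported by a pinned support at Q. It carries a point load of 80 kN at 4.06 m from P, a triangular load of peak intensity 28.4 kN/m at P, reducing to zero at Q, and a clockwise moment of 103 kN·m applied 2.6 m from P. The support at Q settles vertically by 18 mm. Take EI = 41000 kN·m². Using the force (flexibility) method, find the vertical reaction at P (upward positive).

R_P = 109.6 kN

Remove the prop at Q; the released (primary) structure is a cantilever built in at P.
Primary-structure tip deflection at Q by superposition:
  point load 80 at a = 4.06: Pa²(3L − a)/(6EI) = 3393/EI
  triangular load, peak 28.4 at the fixed end: w₀L⁴/(30EI) = 1690/EI
  clockwise couple 103 at a = 2.6: M₀a(2L − a)/(2EI) = 1393/EI
  δ_0 = 6476/EI
Flexibility coefficient — unit upward force at Q: δ_{QQ} = L³/(3EI) = 91.54/EI.
With EI = 41000 kN·m²: δ_0 = 0.15795 m and δ_{QQ} = 0.002233 m/kN.
Compatibility — the beam at Q must follow the support down by 0.018 m: δ_0 − R_Q·δ_{QQ} = 0.018, so R_Q = (0.15795 − 0.018)/0.002233 = 62.68 kN.
Vertical equilibrium: R_P = ΣP − R_Q = 172.3 − 62.68 = 109.6 kN.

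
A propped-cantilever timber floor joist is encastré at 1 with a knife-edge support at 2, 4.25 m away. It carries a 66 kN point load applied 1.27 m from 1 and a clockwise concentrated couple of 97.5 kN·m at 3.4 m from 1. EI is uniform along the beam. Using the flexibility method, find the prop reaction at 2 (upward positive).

Release the roller at 2. Primary structure: cantilever fixed at 1.
Downward deflection at the released point 2 due to the loads:
  point load 66 at a = 1.27: Pa²(3L − a)/(6EI) = 203.7/EI
  clockwise couple 97.5 at a = 3.4: M₀a(2L − a)/(2EI) = 845.3/EI
  δ_0 = 1049/EI
Flexibility coefficient — unit upward force at 2: δ_{22} = L³/(3EI) = 25.59/EI.
The prop prevents deflection at 2: R_2 = δ_0/δ_{22} = 1049/25.59 = 40.99 kN.

R_2 = 40.99 kN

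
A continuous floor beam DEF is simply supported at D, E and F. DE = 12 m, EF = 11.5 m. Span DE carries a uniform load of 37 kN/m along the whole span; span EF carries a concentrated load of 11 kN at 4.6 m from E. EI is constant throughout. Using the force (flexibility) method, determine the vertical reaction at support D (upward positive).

Release continuity at E by inserting a hinge; the redundant is the internal moment M_E. The primary structure is two simply-supported spans DE and EF.
End slopes at the hinge E, treating each span as simply supported:
  span DE: UDL 37: wL³/(24EI) = 2664/EI
  span EF: point load 11 at a = 4.6: Pab(L + b)/(6LEI) = 93.1/EI
  relative rotation θ_0 = (2664 + 93.1)/EI = 2757/EI
A unit hogging moment at E produces rotation L₁/(3EI) + L₂/(3EI) = 7.833/EI.
Compatibility: M_E·(L₁+L₂)/(3EI) = θ_0, giving M_E = 352 kN·m (hogging).
Span DE, ΣM about D with M_E applied at E: R_E^{DE}·12 = 2664 + 352, so R_E^{DE} = 251.3 kN and R_D = 444 − 251.3 = 192.7 kN.

R_D = 192.7 kN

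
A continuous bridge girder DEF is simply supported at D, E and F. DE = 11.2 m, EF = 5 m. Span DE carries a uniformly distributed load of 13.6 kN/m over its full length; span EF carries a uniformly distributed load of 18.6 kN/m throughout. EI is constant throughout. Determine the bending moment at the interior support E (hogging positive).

Release continuity at E by inserting a hinge; the redundant is the internal moment M_E. The primary structure is two simply-supported spans DE and EF.
Rotations at E on the released spans (each span's end-slope, ×1/EI):
  span DE: UDL 13.6: wL³/(24EI) = 796.1/EI
  span EF: UDL 18.6: wL³/(24EI) = 96.88/EI
  relative rotation θ_0 = (796.1 + 96.88)/EI = 893/EI
A unit hogging moment at E produces rotation L₁/(3EI) + L₂/(3EI) = 5.4/EI.
Compatibility: M_E·(L₁+L₂)/(3EI) = θ_0, giving M_E = 165.4 kN·m (hogging).

M_E = 165.4 kN·m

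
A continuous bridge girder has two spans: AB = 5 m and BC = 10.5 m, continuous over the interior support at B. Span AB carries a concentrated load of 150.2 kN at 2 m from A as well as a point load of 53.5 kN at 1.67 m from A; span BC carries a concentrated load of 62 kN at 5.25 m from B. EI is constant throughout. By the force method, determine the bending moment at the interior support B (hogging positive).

Release continuity at B by inserting a hinge; the redundant is the internal moment M_B. The primary structure is two simply-supported spans AB and BC.
Rotations at B on the released spans (each span's end-slope, ×1/EI):
  span AB: point load 150.2 at a = 2: Pab(L + a)/(6LEI) = 210.3/EI
  span AB: point load 53.5 at a = 1.67: Pab(L + a)/(6LEI) = 66.15/EI
  span BC: point load 62 at a = 5.25: Pab(L + b)/(6LEI) = 427.2/EI
  relative rotation θ_0 = (276.4 + 427.2)/EI = 703.6/EI
A unit hogging moment at B produces rotation L₁/(3EI) + L₂/(3EI) = 5.167/EI.
Compatibility: M_B·(L₁+L₂)/(3EI) = θ_0, giving M_B = 136.2 kN·m (hogging).

M_B = 136.2 kN·m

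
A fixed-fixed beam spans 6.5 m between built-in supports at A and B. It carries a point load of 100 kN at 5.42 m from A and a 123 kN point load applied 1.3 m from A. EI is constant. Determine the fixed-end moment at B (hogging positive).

M_B = 100.7 kN·m

Take the two fixed-end moments M_A, M_B as redundants; the released structure is the simple span AB.
On the primary (simply-supported) span, the end slopes from the loading are:
  at A: point load 100 at a = 5.42: Pab(L + b)/(6LEI) = 113.8/EI
  at B: point load 100 at a = 5.42: Pab(L + a)/(6LEI) = 178.9/EI
  at A: point load 123 at a = 1.3: Pab(L + b)/(6LEI) = 249.4/EI
  at B: point load 123 at a = 1.3: Pab(L + a)/(6LEI) = 166.3/EI
  θ_A0 = 363.2/EI,  θ_B0 = 345.2/EI
Flexibility coefficients: a unit moment at one end gives L/(3EI) there and L/(6EI) at the far end, so f₁₁ = f₂₂ = 2.167/EI and f₁₂ = f₂₁ = 1.083/EI.
Compatibility — zero rotation at each built-in end:
  2.167 M_A + 1.083 M_B = 363.2
  1.083 M_A + 2.167 M_B = 345.2
Solving the pair gives M_A = 117.3 kN·m and M_B = 100.7 kN·m (hogging).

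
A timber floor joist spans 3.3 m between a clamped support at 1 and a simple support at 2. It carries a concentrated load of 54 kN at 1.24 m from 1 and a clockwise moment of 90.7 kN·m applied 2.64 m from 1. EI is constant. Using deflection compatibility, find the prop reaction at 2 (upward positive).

R_2 = 49.58 kN

Take the reaction at 2 as the redundant and release it; the primary structure is a cantilever fixed at 1.
Downward deflection at the released point 2 due to the loads:
  point load 54 at a = 1.24: Pa²(3L − a)/(6EI) = 119.8/EI
  clockwise couple 90.7 at a = 2.64: M₀a(2L − a)/(2EI) = 474.1/EI
  δ_0 = 593.9/EI
Flexibility coefficient — unit upward force at 2: δ_{22} = L³/(3EI) = 11.98/EI.
The prop prevents deflection at 2: R_2 = δ_0/δ_{22} = 593.9/11.98 = 49.58 kN.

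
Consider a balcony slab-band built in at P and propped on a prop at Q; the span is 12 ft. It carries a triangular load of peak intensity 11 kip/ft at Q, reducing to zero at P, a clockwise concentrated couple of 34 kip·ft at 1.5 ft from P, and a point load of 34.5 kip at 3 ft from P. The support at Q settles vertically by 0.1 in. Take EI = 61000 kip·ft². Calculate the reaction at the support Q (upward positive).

Take the reaction at Q as the redundant and release it; the primary structure is a cantilever fixed at P.
Downward deflection at the released point Q due to the loads:
  triangular load, peak 11 at the free end: 11w₀L⁴/(120EI) = 20909/EI
  clockwise couple 34 at a = 1.5: M₀a(2L − a)/(2EI) = 573.8/EI
  point load 34.5 at a = 3: Pa²(3L − a)/(6EI) = 1708/EI
  δ_0 = 23190/EI
Tip deflection under a unit load at Q: L³/(3EI) = 576/EI.
With EI = 61000 kip·ft²: δ_0 = 0.38017 ft and δ_{QQ} = 0.009443 ft/kip.
Compatibility — the beam at Q must follow the support down by 0.008333 ft: δ_0 − R_Q·δ_{QQ} = 0.008333, so R_Q = (0.38017 − 0.008333)/0.009443 = 39.38 kip.

R_Q = 39.38 kip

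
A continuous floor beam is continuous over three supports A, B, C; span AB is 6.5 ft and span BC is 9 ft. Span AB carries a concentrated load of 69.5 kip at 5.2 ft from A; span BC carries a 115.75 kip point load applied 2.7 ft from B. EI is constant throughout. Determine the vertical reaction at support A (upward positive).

Insert a hinge at B; M_B is the redundant, and each span becomes simply supported.
Rotations at B on the released spans (each span's end-slope, ×1/EI):
  span AB: point load 69.5 at a = 5.2: Pab(L + a)/(6LEI) = 140.9/EI
  span BC: point load 115.75 at a = 2.7: Pab(L + b)/(6LEI) = 557.9/EI
  relative rotation θ_0 = (140.9 + 557.9)/EI = 698.8/EI
A unit hogging moment at B produces rotation L₁/(3EI) + L₂/(3EI) = 5.167/EI.
Slope continuity at B: θ_0 = M_B·5.167/EI, so M_B = 698.8/5.167 = 135.3 kip·ft (hogging).
Span AB, ΣM about A with M_B applied at B: R_B^{AB}·6.5 = 361.4 + 135.3, so R_B^{AB} = 76.41 kip and R_A = 69.5 − 76.41 = -6.908 kip.

R_A = -6.908 kip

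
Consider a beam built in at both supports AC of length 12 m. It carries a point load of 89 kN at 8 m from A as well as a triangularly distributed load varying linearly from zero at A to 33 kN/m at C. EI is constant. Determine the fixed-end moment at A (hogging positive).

M_A = 237.5 kN·m

Take the two fixed-end moments M_A, M_C as redundants; the released structure is the simple span AC.
End rotations of the released simple span under the applied load (×1/EI):
  at A: point load 89 at a = 8: Pab(L + b)/(6LEI) = 632.9/EI
  at C: point load 89 at a = 8: Pab(L + a)/(6LEI) = 791.1/EI
  at A: triangular load, peak 33: 7w₀L³/(360EI) = 1109/EI
  at C: triangular load, peak 33: w₀L³/(45EI) = 1267/EI
  θ_A0 = 1742/EI,  θ_C0 = 2058/EI
Flexibility coefficients: a unit moment at one end gives L/(3EI) there and L/(6EI) at the far end, so f₁₁ = f₂₂ = 4/EI and f₁₂ = f₂₁ = 2/EI.
Compatibility — zero rotation at each built-in end:
  4 M_A + 2 M_C = 1742
  2 M_A + 4 M_C = 2058
Solving the pair gives M_A = 237.5 kN·m and M_C = 395.8 kN·m (hogging).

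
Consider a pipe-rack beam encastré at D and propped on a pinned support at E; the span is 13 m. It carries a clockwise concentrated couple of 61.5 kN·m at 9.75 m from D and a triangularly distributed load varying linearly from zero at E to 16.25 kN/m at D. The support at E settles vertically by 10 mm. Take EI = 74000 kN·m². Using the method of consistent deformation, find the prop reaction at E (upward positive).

Remove the prop at E; the released (primary) structure is a cantilever built in at D.
Deflection at E on the released cantilever, summing each load's contribution:
  clockwise couple 61.5 at a = 9.75: M₀a(2L − a)/(2EI) = 4872/EI
  triangular load, peak 16.25 at the fixed end: w₀L⁴/(30EI) = 15471/EI
  δ_0 = 20342/EI
Tip deflection under a unit load at E: L³/(3EI) = 732.3/EI.
With EI = 74000 kN·m²: δ_0 = 0.2749 m and δ_{EE} = 0.009896 m/kN.
Compatibility — the beam at E must follow the support down by 0.01 m: δ_0 − R_E·δ_{EE} = 0.01, so R_E = (0.2749 − 0.01)/0.009896 = 26.77 kN.

R_E = 26.77 kN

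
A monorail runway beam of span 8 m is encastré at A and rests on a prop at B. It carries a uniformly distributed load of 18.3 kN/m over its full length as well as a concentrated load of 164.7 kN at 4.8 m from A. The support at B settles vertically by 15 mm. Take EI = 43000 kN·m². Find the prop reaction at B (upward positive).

Release the roller at B. Primary structure: cantilever fixed at A.
Downward deflection at the released point B due to the loads:
  UDL 18.3: wL⁴/(8EI) = 9370/EI
  point load 164.7 at a = 4.8: Pa²(3L − a)/(6EI) = 12143/EI
  δ_0 = 21513/EI
Flexibility coefficient — unit upward force at B: δ_{BB} = L³/(3EI) = 170.7/EI.
With EI = 43000 kN·m²: δ_0 = 0.50029 m and δ_{BB} = 0.003969 m/kN.
Compatibility — the beam at B must follow the support down by 0.015 m: δ_0 − R_B·δ_{BB} = 0.015, so R_B = (0.50029 − 0.015)/0.003969 = 122.3 kN.

R_B = 122.3 kN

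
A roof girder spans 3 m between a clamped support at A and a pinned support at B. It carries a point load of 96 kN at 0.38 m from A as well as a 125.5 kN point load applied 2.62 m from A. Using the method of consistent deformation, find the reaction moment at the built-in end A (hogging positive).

M_A = 53.3 kN·m

Take the reaction at B as the redundant and release it; the primary structure is a cantilever fixed at A.
Deflection at B on the released cantilever, summing each load's contribution:
  point load 96 at a = 0.38: Pa²(3L − a)/(6EI) = 19.92/EI
  point load 125.5 at a = 2.62: Pa²(3L − a)/(6EI) = 916/EI
  δ_0 = 936/EI
Tip deflection under a unit load at B: L³/(3EI) = 9/EI.
Compatibility at B: δ_0 − R_B·δ_{BB} = 0, so R_B = 936/9 = 104 kN.
Moment equilibrium about A: M_A = Σ(load moments about A) − R_B·L = 365.3 − 104×3 = 53.3 kN·m.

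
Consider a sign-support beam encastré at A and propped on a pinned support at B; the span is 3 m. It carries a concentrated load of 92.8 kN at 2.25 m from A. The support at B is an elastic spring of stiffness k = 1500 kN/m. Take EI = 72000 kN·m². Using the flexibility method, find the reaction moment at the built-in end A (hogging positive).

Release the roller at B. Primary structure: cantilever fixed at A.
Deflection at B on the released cantilever, summing each load's contribution:
  point load 92.8 at a = 2.25: Pa²(3L − a)/(6EI) = 528.5/EI
Flexibility coefficient — unit upward force at B: δ_{BB} = L³/(3EI) = 9/EI.
With EI = 72000 kN·m²: δ_0 = 0.007341 m and δ_{BB} = 0.000125 m/kN.
Compatibility — the spring shortens by R_B/k under the reaction it provides: δ_0 − R_B·δ_{BB} = R_B/k. With 1/k = 0.000667 m/kN, R_B = δ_0 / (δ_{BB} + 1/k) = 0.007341 / (0.000125 + 0.000667) = 9.272 kN.
Moment equilibrium about A: M_A = Σ(load moments about A) − R_B·L = 208.8 − 9.272×3 = 181 kN·m.

M_A = 181 kN·m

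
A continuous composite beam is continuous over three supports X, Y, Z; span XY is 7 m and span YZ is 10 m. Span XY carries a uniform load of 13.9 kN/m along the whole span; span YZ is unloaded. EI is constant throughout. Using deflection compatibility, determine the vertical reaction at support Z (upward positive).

Insert a hinge at Y; M_Y is the redundant, and each span becomes simply supported.
Rotations at Y on the released spans (each span's end-slope, ×1/EI):
  span XY: UDL 13.9: wL³/(24EI) = 198.7/EI
  relative rotation θ_0 = (198.7 + 0)/EI = 198.7/EI
A unit hogging moment at Y produces rotation L₁/(3EI) + L₂/(3EI) = 5.667/EI.
Compatibility: M_Y·(L₁+L₂)/(3EI) = θ_0, giving M_Y = 35.06 kN·m (hogging).
Span YZ, ΣM about Z: R_Y^{YZ}·10 = 0 + 35.06, so R_Y^{YZ} = 3.506 kN and R_Z = 0 − 3.506 = -3.506 kN.

R_Z = -3.506 kN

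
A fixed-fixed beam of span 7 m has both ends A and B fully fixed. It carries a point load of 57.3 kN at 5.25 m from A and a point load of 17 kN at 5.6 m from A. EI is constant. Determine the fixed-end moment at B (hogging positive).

M_B = 71.64 kN·m

Release both end moments; the primary structure is a simply-supported span AB with redundants M_A and M_B.
End rotations of the released simple span under the applied load (×1/EI):
  at A: point load 57.3 at a = 5.25: Pab(L + b)/(6LEI) = 109.7/EI
  at B: point load 57.3 at a = 5.25: Pab(L + a)/(6LEI) = 153.5/EI
  at A: point load 17 at a = 5.6: Pab(L + b)/(6LEI) = 26.66/EI
  at B: point load 17 at a = 5.6: Pab(L + a)/(6LEI) = 39.98/EI
  θ_A0 = 136.3/EI,  θ_B0 = 193.5/EI
Flexibility coefficients: a unit moment at one end gives L/(3EI) there and L/(6EI) at the far end, so f₁₁ = f₂₂ = 2.333/EI and f₁₂ = f₂₁ = 1.167/EI.
Compatibility — zero rotation at each built-in end:
  2.333 M_A + 1.167 M_B = 136.3
  1.167 M_A + 2.333 M_B = 193.5
Solving the pair gives M_A = 22.61 kN·m and M_B = 71.64 kN·m (hogging).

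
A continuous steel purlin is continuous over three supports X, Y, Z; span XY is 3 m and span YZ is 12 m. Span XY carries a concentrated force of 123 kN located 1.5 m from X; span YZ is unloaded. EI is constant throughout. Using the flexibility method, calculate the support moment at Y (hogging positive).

Release continuity at Y by inserting a hinge; the redundant is the internal moment M_Y. The primary structure is two simply-supported spans XY and YZ.
Discontinuity in slope at Y on the released structure — sum the simple-span end rotations:
  span XY: point load 123 at a = 1.5: Pab(L + a)/(6LEI) = 69.19/EI
  relative rotation θ_0 = (69.19 + 0)/EI = 69.19/EI
A unit hogging moment at Y produces rotation L₁/(3EI) + L₂/(3EI) = 5/EI.
Slope continuity at Y: θ_0 = M_Y·5/EI, so M_Y = 69.19/5 = 13.84 kN·m (hogging).

M_Y = 13.84 kN·m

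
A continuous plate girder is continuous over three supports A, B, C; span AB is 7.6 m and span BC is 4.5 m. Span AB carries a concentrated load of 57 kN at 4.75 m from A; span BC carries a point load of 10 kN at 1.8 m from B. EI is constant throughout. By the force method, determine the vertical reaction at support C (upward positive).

R_C = -8.228 kN

Release continuity at B by inserting a hinge; the redundant is the internal moment M_B. The primary structure is two simply-supported spans AB and BC.
Discontinuity in slope at B on the released structure — sum the simple-span end rotations:
  span AB: point load 57 at a = 4.75: Pab(L + a)/(6LEI) = 209/EI
  span BC: point load 10 at a = 1.8: Pab(L + b)/(6LEI) = 12.96/EI
  relative rotation θ_0 = (209 + 12.96)/EI = 221.9/EI
A unit hogging moment at B produces rotation L₁/(3EI) + L₂/(3EI) = 4.033/EI.
Slope continuity at B: θ_0 = M_B·4.033/EI, so M_B = 221.9/4.033 = 55.03 kN·m (hogging).
Span BC, ΣM about C: R_B^{BC}·4.5 = 27 + 55.03, so R_B^{BC} = 18.23 kN and R_C = 10 − 18.23 = -8.228 kN.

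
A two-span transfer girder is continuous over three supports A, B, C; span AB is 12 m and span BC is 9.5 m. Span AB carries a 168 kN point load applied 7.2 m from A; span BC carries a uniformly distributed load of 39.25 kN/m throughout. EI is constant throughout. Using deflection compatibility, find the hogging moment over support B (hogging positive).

Take M_B as the redundant. Released structure: two simple spans AB and BC with a hinge at B.
Rotations at B on the released spans (each span's end-slope, ×1/EI):
  span AB: point load 168 at a = 7.2: Pab(L + a)/(6LEI) = 1548/EI
  span BC: UDL 39.25: wL³/(24EI) = 1402/EI
  relative rotation θ_0 = (1548 + 1402)/EI = 2950/EI
A unit hogging moment at B produces rotation L₁/(3EI) + L₂/(3EI) = 7.167/EI.
Compatibility: M_B·(L₁+L₂)/(3EI) = θ_0, giving M_B = 411.7 kN·m (hogging).

M_B = 411.7 kN·m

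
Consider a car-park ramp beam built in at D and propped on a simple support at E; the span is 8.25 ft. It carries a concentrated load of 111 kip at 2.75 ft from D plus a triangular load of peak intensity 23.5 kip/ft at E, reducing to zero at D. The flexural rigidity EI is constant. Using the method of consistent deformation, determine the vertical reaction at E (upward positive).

Choose R_E as the redundant. The primary structure is the cantilever fixed at D.
Free-end deflection of the primary structure under the applied loading (downward +):
  point load 111 at a = 2.75: Pa²(3L − a)/(6EI) = 3078/EI
  triangular load, peak 23.5 at the free end: 11w₀L⁴/(120EI) = 9979/EI
  δ_0 = 13057/EI
Flexibility coefficient — unit upward force at E: δ_{EE} = L³/(3EI) = 187.2/EI.
Compatibility at E: δ_0 − R_E·δ_{EE} = 0, so R_E = 13057/187.2 = 69.76 kip.

R_E = 69.76 kip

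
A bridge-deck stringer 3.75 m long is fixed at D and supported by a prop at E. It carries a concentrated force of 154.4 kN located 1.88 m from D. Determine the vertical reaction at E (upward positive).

Remove the prop at E; the released (primary) structure is a cantilever built in at D.
Downward deflection at the released point E due to the loads:
  point load 154.4 at a = 1.88: Pa²(3L − a)/(6EI) = 852.2/EI
Flexibility coefficient — unit upward force at E: δ_{EE} = L³/(3EI) = 17.58/EI.
Compatibility at E: δ_0 − R_E·δ_{EE} = 0, so R_E = 852.2/17.58 = 48.48 kN.

R_E = 48.48 kN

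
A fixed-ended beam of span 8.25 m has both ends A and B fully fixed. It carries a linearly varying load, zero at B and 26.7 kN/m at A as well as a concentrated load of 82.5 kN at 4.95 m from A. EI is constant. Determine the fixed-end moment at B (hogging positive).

Release both end moments; the primary structure is a simply-supported span AB with redundants M_A and M_B.
Simple-span end rotations at A and B under the given loads:
  at A: triangular load, peak 26.7: w₀L³/(45EI) = 333.2/EI
  at B: triangular load, peak 26.7: 7w₀L³/(360EI) = 291.5/EI
  at A: point load 82.5 at a = 4.95: Pab(L + b)/(6LEI) = 314.4/EI
  at B: point load 82.5 at a = 4.95: Pab(L + a)/(6LEI) = 359.4/EI
  θ_A0 = 647.6/EI,  θ_B0 = 650.9/EI
Flexibility coefficients: a unit moment at one end gives L/(3EI) there and L/(6EI) at the far end, so f₁₁ = f₂₂ = 2.75/EI and f₁₂ = f₂₁ = 1.375/EI.
Compatibility — zero rotation at each built-in end:
  2.75 M_A + 1.375 M_B = 647.6
  1.375 M_A + 2.75 M_B = 650.9
Solving the pair gives M_A = 156.2 kN·m and M_B = 158.6 kN·m (hogging).

M_B = 158.6 kN·m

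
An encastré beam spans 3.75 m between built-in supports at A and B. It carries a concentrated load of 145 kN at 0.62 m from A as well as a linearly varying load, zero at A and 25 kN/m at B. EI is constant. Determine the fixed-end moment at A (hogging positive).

Take the two fixed-end moments M_A, M_B as redundants; the released structure is the simple span AB.
On the primary (simply-supported) span, the end slopes from the loading are:
  at A: point load 145 at a = 0.62: Pab(L + b)/(6LEI) = 86.04/EI
  at B: point load 145 at a = 0.62: Pab(L + a)/(6LEI) = 54.65/EI
  at A: triangular load, peak 25: 7w₀L³/(360EI) = 25.63/EI
  at B: triangular load, peak 25: w₀L³/(45EI) = 29.3/EI
  θ_A0 = 111.7/EI,  θ_B0 = 83.95/EI
Flexibility coefficients: a unit moment at one end gives L/(3EI) there and L/(6EI) at the far end, so f₁₁ = f₂₂ = 1.25/EI and f₁₂ = f₂₁ = 0.625/EI.
Compatibility — zero rotation at each built-in end:
  1.25 M_A + 0.625 M_B = 111.7
  0.625 M_A + 1.25 M_B = 83.95
Solving the pair gives M_A = 74.35 kN·m and M_B = 29.98 kN·m (hogging).

M_A = 74.35 kN·m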